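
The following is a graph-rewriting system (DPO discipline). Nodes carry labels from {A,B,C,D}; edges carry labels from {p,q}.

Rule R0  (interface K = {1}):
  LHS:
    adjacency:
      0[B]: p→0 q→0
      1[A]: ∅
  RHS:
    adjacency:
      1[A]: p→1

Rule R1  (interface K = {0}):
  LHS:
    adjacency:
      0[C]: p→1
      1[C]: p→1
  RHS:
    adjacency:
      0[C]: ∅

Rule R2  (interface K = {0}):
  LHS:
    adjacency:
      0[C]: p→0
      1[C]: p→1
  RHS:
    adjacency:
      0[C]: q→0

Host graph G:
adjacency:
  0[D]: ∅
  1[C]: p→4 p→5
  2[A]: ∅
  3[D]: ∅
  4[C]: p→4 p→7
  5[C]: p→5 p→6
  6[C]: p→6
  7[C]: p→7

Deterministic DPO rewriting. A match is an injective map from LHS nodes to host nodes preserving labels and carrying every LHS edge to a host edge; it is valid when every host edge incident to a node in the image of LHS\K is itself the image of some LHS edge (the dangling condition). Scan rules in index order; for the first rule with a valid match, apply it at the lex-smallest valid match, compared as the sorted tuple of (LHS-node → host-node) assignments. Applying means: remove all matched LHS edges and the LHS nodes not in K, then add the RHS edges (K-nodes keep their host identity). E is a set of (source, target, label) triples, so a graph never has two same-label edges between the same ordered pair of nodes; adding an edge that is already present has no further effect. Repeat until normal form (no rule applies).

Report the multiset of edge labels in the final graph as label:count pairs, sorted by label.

Answer: (no edges)

Rewrite trace:
[0] host  ⇒  8 nodes, 8 edges  {1-p->4 1-p->5 4-p->4 4-p->7 5-p->5 5-p->6 6-p->6 7-p->7}
[1] R1 @ {0↦4, 1↦7}  ⇒  7 nodes, 6 edges  {1-p->4 1-p->5 4-p->4 5-p->5 5-p->6 6-p->6}
[2] R1 @ {0↦1, 1↦4}  ⇒  6 nodes, 4 edges  {1-p->5 5-p->5 5-p->6 6-p->6}
[3] R1 @ {0↦5, 1↦6}  ⇒  5 nodes, 2 edges  {1-p->5 5-p->5}
[4] R1 @ {0↦1, 1↦5}  ⇒  4 nodes, 0 edges  {∅}
halt: no rule applies after step 4
NF edges: []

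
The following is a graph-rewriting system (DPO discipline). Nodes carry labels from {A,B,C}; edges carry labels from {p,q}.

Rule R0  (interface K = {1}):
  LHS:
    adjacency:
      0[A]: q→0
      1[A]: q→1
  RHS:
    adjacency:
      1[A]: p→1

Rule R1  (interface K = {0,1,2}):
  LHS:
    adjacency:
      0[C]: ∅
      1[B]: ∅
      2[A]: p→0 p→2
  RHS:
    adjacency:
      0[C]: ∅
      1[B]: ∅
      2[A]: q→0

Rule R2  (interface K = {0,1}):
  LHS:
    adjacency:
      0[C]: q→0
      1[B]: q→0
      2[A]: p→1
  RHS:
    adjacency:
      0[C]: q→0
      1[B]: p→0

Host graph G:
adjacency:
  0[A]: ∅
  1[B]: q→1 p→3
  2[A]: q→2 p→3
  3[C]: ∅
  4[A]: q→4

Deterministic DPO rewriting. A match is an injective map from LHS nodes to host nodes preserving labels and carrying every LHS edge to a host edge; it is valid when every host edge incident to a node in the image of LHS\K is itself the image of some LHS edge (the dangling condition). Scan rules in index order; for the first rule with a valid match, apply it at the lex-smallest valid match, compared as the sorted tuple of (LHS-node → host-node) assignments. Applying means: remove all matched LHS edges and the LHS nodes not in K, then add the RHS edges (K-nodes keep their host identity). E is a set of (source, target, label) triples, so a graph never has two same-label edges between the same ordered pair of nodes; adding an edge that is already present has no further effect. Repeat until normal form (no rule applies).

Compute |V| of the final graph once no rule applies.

[0] host  ⇒  5 nodes, 5 edges  {1-q->1 1-p->3 2-q->2 2-p->3 4-q->4}
[1] R0 @ {0↦4, 1↦2}  ⇒  4 nodes, 4 edges  {1-q->1 1-p->3 2-p->2 2-p->3}
[2] R1 @ {0↦3, 1↦1, 2↦2}  ⇒  4 nodes, 3 edges  {1-q->1 1-p->3 2-q->3}
halt: no rule applies after step 2
NF nodes: {0:A, 1:B, 2:A, 3:C}

Answer: 4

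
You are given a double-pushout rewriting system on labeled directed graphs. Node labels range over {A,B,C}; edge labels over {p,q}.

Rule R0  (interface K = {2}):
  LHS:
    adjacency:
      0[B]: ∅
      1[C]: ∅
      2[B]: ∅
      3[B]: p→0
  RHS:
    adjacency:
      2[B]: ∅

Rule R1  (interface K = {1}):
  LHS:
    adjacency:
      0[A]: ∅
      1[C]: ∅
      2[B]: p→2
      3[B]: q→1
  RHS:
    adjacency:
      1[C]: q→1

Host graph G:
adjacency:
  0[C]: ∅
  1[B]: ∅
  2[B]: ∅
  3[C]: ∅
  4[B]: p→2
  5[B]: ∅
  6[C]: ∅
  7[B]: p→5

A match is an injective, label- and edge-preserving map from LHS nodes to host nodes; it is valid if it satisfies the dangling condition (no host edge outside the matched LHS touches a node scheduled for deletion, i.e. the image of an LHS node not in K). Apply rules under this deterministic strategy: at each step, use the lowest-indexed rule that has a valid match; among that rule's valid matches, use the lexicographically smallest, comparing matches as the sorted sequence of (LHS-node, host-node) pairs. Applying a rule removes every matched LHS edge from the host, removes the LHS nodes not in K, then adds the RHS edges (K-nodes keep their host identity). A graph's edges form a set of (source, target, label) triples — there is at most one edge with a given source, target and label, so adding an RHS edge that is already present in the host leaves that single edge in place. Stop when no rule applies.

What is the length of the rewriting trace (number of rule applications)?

Answer: 2

Steps:
initial: |V|=8 |E|=2  E = 4-p->2 7-p->5
step 1: apply R0 at {0↦2, 1↦0, 2↦1, 3↦4}  → |V|=5 |E|=1  E = 7-p->5
step 2: apply R0 at {0↦5, 1↦3, 2↦1, 3↦7}  → |V|=2 |E|=0  E = ∅
final graph: no rule applies after step 2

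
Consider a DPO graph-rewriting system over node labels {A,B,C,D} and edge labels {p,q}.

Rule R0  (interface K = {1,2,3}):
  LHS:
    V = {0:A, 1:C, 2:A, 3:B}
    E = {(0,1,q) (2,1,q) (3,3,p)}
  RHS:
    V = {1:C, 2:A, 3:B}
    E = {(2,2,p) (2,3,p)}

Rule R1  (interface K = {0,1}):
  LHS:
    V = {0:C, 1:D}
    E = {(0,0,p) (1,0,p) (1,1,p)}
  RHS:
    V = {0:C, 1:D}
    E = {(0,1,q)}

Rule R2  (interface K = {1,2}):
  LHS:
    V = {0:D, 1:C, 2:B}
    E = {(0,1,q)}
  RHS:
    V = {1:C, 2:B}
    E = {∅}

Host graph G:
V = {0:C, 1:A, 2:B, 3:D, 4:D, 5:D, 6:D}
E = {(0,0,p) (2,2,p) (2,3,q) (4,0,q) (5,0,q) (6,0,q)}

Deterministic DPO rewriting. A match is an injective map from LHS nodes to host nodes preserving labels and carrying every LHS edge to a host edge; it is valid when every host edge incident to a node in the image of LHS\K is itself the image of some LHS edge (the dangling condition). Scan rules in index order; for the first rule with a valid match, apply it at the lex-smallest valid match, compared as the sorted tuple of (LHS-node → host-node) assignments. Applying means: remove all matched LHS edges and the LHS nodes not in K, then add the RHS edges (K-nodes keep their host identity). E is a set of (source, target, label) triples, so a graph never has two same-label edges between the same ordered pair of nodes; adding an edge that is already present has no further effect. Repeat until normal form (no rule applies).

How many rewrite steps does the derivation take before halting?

[0] host  ⇒  7 nodes, 6 edges  {0-p->0 2-p->2 2-q->3 4-q->0 5-q->0 6-q->0}
[1] R2 @ {0↦4, 1↦0, 2↦2}  ⇒  6 nodes, 5 edges  {0-p->0 2-p->2 2-q->3 5-q->0 6-q->0}
[2] R2 @ {0↦5, 1↦0, 2↦2}  ⇒  5 nodes, 4 edges  {0-p->0 2-p->2 2-q->3 6-q->0}
[3] R2 @ {0↦6, 1↦0, 2↦2}  ⇒  4 nodes, 3 edges  {0-p->0 2-p->2 2-q->3}
final graph: no rule applies after step 3

Answer: 3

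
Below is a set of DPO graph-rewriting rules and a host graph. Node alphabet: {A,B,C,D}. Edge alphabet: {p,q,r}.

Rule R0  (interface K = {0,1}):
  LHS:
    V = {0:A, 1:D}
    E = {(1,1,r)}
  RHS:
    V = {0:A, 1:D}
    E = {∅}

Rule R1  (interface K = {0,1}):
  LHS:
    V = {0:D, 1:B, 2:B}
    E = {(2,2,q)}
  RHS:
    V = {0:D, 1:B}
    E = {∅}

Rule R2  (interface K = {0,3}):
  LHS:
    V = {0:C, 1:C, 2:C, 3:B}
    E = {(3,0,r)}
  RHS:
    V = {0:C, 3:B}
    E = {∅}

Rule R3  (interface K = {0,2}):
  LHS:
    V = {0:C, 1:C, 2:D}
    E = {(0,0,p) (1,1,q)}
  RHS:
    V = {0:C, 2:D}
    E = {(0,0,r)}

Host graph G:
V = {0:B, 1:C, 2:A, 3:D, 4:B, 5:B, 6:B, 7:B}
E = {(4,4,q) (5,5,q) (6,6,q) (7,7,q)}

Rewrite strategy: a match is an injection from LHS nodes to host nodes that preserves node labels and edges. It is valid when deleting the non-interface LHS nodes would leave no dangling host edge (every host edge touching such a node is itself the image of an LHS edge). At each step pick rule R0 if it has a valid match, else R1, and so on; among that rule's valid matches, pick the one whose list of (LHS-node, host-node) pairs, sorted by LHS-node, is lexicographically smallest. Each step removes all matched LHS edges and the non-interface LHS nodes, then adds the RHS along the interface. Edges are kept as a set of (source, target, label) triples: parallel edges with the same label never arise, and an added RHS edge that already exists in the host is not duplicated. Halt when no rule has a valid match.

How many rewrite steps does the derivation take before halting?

Answer: 4

Steps:
start.  V:8 E:4  edges: 4-q->4 5-q->5 6-q->6 7-q->7
1. fire R1 via {0↦3, 1↦0, 2↦4}  →  V:7 E:3  edges: 5-q->5 6-q->6 7-q->7
2. fire R1 via {0↦3, 1↦0, 2↦5}  →  V:6 E:2  edges: 6-q->6 7-q->7
3. fire R1 via {0↦3, 1↦0, 2↦6}  →  V:5 E:1  edges: 7-q->7
4. fire R1 via {0↦3, 1↦0, 2↦7}  →  V:4 E:0  edges: ∅
halt: no rule applies after step 4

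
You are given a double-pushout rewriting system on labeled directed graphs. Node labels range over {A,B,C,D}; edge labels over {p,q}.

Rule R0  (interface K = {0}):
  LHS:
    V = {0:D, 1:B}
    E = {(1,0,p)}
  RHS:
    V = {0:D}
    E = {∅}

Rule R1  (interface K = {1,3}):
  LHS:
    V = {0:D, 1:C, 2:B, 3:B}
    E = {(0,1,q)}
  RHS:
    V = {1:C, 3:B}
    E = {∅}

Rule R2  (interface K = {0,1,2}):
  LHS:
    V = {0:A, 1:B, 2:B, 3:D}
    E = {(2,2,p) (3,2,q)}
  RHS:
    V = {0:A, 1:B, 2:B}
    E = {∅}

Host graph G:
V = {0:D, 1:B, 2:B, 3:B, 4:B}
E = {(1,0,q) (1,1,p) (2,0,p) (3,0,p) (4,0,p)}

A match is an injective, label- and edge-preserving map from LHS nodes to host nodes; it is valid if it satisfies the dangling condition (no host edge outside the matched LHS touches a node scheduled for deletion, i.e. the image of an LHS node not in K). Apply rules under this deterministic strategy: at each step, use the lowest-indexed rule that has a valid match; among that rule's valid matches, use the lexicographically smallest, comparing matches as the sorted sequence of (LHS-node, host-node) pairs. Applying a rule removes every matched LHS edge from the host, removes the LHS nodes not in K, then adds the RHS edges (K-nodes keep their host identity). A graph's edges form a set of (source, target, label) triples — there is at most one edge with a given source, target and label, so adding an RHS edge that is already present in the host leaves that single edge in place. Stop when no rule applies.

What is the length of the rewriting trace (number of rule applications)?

Answer: 3

Steps:
initial: |V|=5 |E|=5  E = 1-q->0 1-p->1 2-p->0 3-p->0 4-p->0
step 1: apply R0 at {0↦0, 1↦2}  → |V|=4 |E|=4  E = 1-q->0 1-p->1 3-p->0 4-p->0
step 2: apply R0 at {0↦0, 1↦3}  → |V|=3 |E|=3  E = 1-q->0 1-p->1 4-p->0
step 3: apply R0 at {0↦0, 1↦4}  → |V|=2 |E|=2  E = 1-q->0 1-p->1
normal form: no rule applies after step 3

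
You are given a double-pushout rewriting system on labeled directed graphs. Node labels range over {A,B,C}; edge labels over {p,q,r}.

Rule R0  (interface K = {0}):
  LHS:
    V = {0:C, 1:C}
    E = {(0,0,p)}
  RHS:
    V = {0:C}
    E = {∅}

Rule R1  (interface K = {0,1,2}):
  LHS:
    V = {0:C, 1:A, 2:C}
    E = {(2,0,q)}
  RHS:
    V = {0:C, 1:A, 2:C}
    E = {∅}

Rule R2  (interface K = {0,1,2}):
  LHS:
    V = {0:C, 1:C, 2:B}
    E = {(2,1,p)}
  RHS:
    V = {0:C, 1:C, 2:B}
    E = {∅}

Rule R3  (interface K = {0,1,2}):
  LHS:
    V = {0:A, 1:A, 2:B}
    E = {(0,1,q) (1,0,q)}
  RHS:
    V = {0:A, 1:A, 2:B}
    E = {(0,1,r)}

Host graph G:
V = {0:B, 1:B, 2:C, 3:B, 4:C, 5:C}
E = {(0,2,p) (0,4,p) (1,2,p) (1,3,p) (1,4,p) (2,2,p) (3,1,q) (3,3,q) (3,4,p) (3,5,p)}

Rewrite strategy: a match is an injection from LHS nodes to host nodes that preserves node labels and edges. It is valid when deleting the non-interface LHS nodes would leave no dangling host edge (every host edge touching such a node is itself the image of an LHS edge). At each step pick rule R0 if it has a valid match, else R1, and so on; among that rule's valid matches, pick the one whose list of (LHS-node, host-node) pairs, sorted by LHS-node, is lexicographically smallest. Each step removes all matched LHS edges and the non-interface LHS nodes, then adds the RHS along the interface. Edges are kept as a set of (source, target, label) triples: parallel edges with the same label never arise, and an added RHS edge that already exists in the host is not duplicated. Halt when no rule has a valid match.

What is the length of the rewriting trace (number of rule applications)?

Answer: 7

Derivation:
start.  V:6 E:10  edges: 0-p->2 0-p->4 1-p->2 1-p->3 1-p->4 2-p->2 3-q->1 3-q->3 3-p->4 3-p->5
1. fire R2 via {0↦2, 1↦4, 2↦0}  →  V:6 E:9  edges: 0-p->2 1-p->2 1-p->3 1-p->4 2-p->2 3-q->1 3-q->3 3-p->4 3-p->5
2. fire R2 via {0↦2, 1↦4, 2↦1}  →  V:6 E:8  edges: 0-p->2 1-p->2 1-p->3 2-p->2 3-q->1 3-q->3 3-p->4 3-p->5
3. fire R2 via {0↦2, 1↦4, 2↦3}  →  V:6 E:7  edges: 0-p->2 1-p->2 1-p->3 2-p->2 3-q->1 3-q->3 3-p->5
4. fire R0 via {0↦2, 1↦4}  →  V:5 E:6  edges: 0-p->2 1-p->2 1-p->3 3-q->1 3-q->3 3-p->5
5. fire R2 via {0↦2, 1↦5, 2↦3}  →  V:5 E:5  edges: 0-p->2 1-p->2 1-p->3 3-q->1 3-q->3
6. fire R2 via {0↦5, 1↦2, 2↦0}  →  V:5 E:4  edges: 1-p->2 1-p->3 3-q->1 3-q->3
7. fire R2 via {0↦5, 1↦2, 2↦1}  →  V:5 E:3  edges: 1-p->3 3-q->1 3-q->3
normal form: no rule applies after step 7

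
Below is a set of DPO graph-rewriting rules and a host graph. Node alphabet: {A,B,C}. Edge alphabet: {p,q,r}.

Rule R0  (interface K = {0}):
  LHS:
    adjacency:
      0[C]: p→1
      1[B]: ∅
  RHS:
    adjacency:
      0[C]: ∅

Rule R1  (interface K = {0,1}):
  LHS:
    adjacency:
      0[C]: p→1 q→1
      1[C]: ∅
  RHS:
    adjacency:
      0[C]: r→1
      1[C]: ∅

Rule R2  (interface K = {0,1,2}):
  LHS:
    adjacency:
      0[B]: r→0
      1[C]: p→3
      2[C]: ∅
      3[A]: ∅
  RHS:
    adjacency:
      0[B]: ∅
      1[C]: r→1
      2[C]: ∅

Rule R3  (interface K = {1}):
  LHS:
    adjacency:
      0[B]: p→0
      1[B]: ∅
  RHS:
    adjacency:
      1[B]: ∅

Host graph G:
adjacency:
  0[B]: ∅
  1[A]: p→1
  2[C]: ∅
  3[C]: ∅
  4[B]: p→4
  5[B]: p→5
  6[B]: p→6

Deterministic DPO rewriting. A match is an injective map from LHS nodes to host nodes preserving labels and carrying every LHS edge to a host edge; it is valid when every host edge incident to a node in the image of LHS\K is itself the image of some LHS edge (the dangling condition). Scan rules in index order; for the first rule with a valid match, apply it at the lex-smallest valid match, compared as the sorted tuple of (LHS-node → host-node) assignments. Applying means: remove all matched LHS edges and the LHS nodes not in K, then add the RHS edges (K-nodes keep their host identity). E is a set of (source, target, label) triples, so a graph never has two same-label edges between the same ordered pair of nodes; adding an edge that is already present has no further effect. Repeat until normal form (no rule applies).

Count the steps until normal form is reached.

Answer: 3

Steps:
start.  V:7 E:4  edges: 1-p->1 4-p->4 5-p->5 6-p->6
1. fire R3 via {0↦4, 1↦0}  →  V:6 E:3  edges: 1-p->1 5-p->5 6-p->6
2. fire R3 via {0↦5, 1↦0}  →  V:5 E:2  edges: 1-p->1 6-p->6
3. fire R3 via {0↦6, 1↦0}  →  V:4 E:1  edges: 1-p->1
final graph: no rule applies after step 3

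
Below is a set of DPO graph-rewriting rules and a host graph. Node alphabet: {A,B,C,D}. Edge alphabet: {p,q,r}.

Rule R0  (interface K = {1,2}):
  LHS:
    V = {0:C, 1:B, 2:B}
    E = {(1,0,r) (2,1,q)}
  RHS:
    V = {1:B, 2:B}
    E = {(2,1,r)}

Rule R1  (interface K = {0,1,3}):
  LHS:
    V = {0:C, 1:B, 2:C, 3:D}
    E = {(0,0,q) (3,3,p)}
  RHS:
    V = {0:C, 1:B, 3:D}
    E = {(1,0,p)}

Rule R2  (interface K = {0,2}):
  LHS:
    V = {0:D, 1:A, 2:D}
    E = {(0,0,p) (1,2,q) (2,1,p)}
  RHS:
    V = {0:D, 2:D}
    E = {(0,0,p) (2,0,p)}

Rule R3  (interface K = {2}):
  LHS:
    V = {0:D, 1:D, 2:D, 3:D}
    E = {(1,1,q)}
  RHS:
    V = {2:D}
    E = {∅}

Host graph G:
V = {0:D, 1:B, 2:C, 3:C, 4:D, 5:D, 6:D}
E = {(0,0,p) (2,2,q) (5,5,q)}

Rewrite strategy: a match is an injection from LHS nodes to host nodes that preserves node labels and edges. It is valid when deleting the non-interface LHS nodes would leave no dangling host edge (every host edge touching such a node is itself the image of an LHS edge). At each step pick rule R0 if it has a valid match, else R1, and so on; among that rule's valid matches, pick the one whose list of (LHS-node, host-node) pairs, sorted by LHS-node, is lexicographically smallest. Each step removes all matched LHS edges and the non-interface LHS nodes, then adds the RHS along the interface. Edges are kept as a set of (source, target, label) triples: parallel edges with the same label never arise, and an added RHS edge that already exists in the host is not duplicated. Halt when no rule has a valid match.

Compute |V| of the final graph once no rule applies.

Answer: 3

Steps:
[0] host  ⇒  7 nodes, 3 edges  {0-p->0 2-q->2 5-q->5}
[1] R1 @ {0↦2, 1↦1, 2↦3, 3↦0}  ⇒  6 nodes, 2 edges  {1-p->2 5-q->5}
[2] R3 @ {0↦0, 1↦5, 2↦4, 3↦6}  ⇒  3 nodes, 1 edges  {1-p->2}
final graph: no rule applies after step 2
NF nodes: {1:B, 2:C, 4:D}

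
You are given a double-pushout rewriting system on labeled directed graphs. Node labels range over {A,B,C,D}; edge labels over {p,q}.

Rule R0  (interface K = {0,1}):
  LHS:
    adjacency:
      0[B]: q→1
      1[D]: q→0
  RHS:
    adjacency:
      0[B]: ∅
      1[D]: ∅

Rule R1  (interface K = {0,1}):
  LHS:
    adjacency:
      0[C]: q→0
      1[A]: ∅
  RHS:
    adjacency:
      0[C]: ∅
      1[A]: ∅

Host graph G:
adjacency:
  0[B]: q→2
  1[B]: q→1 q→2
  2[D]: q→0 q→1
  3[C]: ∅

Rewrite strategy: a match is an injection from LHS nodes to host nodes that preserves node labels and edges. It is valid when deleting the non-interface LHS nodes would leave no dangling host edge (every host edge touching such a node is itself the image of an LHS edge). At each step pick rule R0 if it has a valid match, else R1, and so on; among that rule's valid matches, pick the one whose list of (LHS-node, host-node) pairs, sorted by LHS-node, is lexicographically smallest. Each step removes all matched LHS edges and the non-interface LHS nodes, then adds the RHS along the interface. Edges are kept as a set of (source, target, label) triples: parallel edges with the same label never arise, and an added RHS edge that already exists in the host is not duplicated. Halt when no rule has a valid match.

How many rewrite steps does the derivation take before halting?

Answer: 2

Steps:
[0] host  ⇒  4 nodes, 5 edges  {0-q->2 1-q->1 1-q->2 2-q->0 2-q->1}
[1] R0 @ {0↦0, 1↦2}  ⇒  4 nodes, 3 edges  {1-q->1 1-q->2 2-q->1}
[2] R0 @ {0↦1, 1↦2}  ⇒  4 nodes, 1 edges  {1-q->1}
normal form: no rule applies after step 2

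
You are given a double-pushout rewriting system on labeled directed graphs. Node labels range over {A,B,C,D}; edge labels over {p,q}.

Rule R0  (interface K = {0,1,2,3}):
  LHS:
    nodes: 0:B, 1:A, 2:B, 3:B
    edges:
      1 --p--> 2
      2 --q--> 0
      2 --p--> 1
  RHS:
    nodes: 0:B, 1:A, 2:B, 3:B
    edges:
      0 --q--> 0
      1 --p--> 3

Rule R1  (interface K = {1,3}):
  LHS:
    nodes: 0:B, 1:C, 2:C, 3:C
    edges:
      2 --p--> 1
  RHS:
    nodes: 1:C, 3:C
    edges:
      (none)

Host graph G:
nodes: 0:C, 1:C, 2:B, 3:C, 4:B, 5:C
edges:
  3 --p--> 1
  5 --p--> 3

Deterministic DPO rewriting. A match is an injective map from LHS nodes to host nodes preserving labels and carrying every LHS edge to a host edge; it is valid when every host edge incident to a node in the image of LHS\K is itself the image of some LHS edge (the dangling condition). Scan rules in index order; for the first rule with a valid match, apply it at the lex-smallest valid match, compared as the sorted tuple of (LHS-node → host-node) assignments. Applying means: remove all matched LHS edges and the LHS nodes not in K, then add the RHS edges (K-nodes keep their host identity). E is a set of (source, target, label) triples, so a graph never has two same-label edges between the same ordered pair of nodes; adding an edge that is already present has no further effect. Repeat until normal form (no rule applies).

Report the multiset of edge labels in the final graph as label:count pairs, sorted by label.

start.  V:6 E:2  edges: 3-p->1 5-p->3
1. fire R1 via {0↦2, 1↦3, 2↦5, 3↦0}  →  V:4 E:1  edges: 3-p->1
2. fire R1 via {0↦4, 1↦1, 2↦3, 3↦0}  →  V:2 E:0  edges: ∅
final graph: no rule applies after step 2
NF edges: []

Answer: (no edges)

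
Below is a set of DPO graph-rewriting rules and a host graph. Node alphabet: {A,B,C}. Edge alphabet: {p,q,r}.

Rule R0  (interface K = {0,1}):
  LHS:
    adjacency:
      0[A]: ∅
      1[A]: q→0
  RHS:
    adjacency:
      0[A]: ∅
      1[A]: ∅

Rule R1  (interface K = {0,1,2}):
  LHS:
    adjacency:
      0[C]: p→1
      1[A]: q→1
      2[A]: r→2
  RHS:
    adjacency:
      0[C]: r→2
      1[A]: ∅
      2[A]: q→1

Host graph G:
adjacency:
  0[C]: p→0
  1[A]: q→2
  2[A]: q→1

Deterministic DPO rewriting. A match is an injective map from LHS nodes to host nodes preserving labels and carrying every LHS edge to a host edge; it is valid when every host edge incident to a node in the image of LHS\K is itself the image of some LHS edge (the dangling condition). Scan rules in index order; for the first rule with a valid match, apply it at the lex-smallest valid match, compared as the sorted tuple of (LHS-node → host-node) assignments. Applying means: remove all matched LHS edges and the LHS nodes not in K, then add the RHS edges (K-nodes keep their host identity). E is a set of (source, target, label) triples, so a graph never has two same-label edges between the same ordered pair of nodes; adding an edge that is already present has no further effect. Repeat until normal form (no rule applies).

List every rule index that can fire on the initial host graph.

R0: 2 valid matches — {0↦1, 1↦2}, {0↦2, 1↦1}
R1: no valid match — LHS pattern not found

Answer: [R0]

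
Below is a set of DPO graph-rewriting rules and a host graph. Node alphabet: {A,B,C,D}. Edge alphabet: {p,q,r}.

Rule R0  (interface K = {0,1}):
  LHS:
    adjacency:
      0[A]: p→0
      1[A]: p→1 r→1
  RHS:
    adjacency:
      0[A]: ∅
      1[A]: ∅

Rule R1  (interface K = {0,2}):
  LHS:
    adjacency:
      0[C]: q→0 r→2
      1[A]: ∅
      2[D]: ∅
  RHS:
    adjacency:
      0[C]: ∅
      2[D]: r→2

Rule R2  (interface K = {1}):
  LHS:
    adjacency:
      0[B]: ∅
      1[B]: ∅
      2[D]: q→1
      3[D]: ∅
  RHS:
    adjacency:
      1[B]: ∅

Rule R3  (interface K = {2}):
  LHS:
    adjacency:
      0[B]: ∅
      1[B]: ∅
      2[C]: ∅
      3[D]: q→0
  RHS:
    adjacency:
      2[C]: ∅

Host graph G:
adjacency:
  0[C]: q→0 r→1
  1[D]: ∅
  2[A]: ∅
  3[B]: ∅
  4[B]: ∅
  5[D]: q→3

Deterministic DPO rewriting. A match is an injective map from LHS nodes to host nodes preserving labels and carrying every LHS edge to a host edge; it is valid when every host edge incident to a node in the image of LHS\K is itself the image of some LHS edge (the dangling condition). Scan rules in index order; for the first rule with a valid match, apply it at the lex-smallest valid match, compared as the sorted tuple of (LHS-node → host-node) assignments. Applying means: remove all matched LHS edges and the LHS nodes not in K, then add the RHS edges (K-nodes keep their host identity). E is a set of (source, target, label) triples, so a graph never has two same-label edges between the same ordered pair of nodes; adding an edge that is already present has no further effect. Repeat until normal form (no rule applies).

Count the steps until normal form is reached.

Answer: 2

Rewrite trace:
[0] host  ⇒  6 nodes, 3 edges  {0-q->0 0-r->1 5-q->3}
[1] R1 @ {0↦0, 1↦2, 2↦1}  ⇒  5 nodes, 2 edges  {1-r->1 5-q->3}
[2] R3 @ {0↦3, 1↦4, 2↦0, 3↦5}  ⇒  2 nodes, 1 edges  {1-r->1}
normal form: no rule applies after step 2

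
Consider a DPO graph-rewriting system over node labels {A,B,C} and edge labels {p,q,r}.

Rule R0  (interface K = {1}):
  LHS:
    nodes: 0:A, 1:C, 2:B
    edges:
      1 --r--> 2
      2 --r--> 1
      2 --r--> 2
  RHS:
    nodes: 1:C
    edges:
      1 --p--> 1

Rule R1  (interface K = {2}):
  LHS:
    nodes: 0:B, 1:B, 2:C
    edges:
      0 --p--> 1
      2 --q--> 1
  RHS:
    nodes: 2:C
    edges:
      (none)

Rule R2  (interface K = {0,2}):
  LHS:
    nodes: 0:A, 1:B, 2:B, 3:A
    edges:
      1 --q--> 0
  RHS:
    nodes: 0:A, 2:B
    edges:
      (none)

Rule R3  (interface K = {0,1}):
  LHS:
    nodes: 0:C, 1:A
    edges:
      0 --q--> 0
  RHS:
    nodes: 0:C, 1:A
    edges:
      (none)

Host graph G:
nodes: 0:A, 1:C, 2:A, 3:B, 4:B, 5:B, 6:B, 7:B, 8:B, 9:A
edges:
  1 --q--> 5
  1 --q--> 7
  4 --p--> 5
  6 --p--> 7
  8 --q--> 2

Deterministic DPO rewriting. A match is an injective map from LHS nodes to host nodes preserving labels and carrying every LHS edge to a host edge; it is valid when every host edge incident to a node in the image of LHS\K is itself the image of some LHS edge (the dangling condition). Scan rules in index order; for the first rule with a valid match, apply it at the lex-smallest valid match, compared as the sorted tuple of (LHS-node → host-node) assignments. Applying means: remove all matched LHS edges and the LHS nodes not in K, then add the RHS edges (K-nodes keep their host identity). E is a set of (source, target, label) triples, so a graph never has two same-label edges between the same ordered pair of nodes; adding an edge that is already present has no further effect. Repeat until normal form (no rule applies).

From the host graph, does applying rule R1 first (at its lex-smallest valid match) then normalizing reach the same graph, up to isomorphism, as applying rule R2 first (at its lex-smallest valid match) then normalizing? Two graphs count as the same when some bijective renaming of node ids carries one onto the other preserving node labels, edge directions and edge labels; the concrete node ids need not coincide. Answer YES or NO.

branch R1-first: apply at {0↦4, 1↦5, 2↦1} → |E|=3, then 2 more step(s) → NF |V|=4 |E|=0 V={1:C, 2:A, 3:B, 9:A} E=∅
branch R2-first: apply at {0↦2, 1↦8, 2↦3, 3↦0} → |E|=4, then 2 more step(s) → NF |V|=4 |E|=0 V={1:C, 2:A, 3:B, 9:A} E=∅
graphs isomorphic (equal up to label-preserving node renaming)

Answer: YES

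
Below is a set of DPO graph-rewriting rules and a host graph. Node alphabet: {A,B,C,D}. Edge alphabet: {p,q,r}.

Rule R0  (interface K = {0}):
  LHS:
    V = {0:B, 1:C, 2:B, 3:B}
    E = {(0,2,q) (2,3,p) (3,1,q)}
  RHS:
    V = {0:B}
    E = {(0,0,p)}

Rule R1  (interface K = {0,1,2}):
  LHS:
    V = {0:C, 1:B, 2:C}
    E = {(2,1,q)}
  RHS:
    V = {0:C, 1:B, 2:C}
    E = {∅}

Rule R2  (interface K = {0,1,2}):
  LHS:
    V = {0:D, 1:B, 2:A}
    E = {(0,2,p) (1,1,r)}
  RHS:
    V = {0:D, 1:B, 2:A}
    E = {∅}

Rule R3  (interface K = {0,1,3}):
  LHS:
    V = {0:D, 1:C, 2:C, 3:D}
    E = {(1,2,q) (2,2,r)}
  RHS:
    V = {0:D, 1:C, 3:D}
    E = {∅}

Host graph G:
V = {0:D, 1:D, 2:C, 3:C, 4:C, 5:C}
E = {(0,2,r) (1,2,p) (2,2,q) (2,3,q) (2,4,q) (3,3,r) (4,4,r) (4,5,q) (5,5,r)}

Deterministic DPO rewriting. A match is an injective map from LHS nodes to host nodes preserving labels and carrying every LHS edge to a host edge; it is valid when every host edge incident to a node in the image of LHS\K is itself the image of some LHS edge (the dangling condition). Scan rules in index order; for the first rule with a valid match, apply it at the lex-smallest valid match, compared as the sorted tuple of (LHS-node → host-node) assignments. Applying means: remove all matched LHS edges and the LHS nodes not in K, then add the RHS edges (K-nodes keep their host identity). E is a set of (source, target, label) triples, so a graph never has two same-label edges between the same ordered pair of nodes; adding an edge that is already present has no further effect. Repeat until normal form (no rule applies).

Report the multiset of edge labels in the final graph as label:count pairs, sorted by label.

[0] host  ⇒  6 nodes, 9 edges  {0-r->2 1-p->2 2-q->2 2-q->3 2-q->4 3-r->3 4-r->4 4-q->5 5-r->5}
[1] R3 @ {0↦0, 1↦2, 2↦3, 3↦1}  ⇒  5 nodes, 7 edges  {0-r->2 1-p->2 2-q->2 2-q->4 4-r->4 4-q->5 5-r->5}
[2] R3 @ {0↦0, 1↦4, 2↦5, 3↦1}  ⇒  4 nodes, 5 edges  {0-r->2 1-p->2 2-q->2 2-q->4 4-r->4}
[3] R3 @ {0↦0, 1↦2, 2↦4, 3↦1}  ⇒  3 nodes, 3 edges  {0-r->2 1-p->2 2-q->2}
halt: no rule applies after step 3
NF edges: [(0, 2, 'r'), (1, 2, 'p'), (2, 2, 'q')]

Answer: p:1 q:1 r:1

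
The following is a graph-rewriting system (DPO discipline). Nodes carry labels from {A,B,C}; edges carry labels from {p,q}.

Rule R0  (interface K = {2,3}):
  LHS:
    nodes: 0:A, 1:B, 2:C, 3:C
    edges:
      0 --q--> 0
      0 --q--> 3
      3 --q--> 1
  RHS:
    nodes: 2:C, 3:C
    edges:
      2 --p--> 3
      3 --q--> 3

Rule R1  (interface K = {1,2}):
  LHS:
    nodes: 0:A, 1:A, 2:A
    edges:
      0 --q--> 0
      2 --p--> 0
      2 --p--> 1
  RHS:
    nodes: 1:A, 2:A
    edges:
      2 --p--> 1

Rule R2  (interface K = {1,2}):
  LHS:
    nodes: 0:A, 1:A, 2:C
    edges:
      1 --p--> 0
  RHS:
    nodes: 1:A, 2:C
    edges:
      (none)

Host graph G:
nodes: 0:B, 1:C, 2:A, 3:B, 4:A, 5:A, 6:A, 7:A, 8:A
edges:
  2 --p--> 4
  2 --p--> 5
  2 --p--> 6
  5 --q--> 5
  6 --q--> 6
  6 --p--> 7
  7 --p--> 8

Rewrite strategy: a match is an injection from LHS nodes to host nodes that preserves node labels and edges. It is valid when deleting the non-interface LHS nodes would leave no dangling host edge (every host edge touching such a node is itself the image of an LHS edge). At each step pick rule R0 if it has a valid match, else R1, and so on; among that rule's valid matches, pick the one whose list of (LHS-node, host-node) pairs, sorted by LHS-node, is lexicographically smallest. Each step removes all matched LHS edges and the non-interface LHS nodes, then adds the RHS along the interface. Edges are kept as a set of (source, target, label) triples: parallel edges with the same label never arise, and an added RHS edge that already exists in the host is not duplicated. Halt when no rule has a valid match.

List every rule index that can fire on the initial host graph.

Answer: [R1,R2]

Steps:
R0: no valid match — LHS pattern not found
R1: 2 valid matches — {0↦5, 1↦4, 2↦2}, {0↦5, 1↦6, 2↦2}
R2: 2 valid matches — {0↦4, 1↦2, 2↦1}, {0↦8, 1↦7, 2↦1}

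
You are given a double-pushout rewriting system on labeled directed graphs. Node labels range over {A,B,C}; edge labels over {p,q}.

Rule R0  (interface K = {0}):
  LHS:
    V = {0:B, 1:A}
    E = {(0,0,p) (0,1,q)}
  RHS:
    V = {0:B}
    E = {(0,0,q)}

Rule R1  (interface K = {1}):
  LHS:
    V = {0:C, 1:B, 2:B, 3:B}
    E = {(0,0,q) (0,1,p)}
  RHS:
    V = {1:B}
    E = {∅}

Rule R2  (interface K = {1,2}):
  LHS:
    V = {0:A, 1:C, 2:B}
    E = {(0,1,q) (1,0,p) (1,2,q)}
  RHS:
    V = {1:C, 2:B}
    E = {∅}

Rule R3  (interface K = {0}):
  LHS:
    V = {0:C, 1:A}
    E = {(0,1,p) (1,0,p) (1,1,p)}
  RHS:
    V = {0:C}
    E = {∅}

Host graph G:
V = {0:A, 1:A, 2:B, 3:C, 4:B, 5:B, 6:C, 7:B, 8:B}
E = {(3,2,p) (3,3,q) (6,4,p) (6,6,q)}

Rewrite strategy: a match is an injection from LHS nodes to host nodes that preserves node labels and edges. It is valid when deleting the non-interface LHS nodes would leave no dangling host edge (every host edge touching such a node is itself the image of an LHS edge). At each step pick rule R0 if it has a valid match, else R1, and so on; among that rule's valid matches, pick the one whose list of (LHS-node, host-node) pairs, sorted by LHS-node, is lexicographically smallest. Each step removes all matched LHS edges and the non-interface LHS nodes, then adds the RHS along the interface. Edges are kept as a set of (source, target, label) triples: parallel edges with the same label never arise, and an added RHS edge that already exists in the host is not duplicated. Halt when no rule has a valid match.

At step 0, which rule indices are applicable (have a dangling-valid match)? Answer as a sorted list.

R0: no valid match — LHS pattern not found
R1: 12 valid matches — {0↦3, 1↦2, 2↦5, 3↦7}, {0↦3, 1↦2, 2↦5, 3↦8}, {0↦3, 1↦2, 2↦7, 3↦5} (+9 more)
R2: no valid match — LHS pattern not found
R3: no valid match — LHS pattern not found

Answer: [R1]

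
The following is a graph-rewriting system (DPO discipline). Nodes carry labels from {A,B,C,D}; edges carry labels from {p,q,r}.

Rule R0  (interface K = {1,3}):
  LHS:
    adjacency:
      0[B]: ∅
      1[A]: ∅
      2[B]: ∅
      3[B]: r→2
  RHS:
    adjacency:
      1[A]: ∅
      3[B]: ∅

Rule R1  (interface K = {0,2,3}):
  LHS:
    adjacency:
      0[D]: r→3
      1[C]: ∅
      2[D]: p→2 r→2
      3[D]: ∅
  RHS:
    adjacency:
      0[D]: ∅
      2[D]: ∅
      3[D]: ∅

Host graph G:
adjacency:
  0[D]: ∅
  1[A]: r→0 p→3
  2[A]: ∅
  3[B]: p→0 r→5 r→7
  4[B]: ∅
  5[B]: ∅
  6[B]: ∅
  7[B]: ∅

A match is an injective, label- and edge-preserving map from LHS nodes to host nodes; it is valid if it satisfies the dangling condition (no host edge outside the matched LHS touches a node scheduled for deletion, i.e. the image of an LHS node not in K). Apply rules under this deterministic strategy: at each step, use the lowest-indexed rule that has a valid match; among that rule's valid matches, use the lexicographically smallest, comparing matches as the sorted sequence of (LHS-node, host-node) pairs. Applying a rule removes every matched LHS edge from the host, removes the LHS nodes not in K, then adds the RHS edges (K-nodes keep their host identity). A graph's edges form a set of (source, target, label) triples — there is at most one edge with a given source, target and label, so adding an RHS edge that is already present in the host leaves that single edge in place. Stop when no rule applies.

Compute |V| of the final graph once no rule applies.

Answer: 4

Rewrite trace:
initial: |V|=8 |E|=5  E = 1-r->0 1-p->3 3-p->0 3-r->5 3-r->7
step 1: apply R0 at {0↦4, 1↦1, 2↦5, 3↦3}  → |V|=6 |E|=4  E = 1-r->0 1-p->3 3-p->0 3-r->7
step 2: apply R0 at {0↦6, 1↦1, 2↦7, 3↦3}  → |V|=4 |E|=3  E = 1-r->0 1-p->3 3-p->0
normal form: no rule applies after step 2
NF nodes: {0:D, 1:A, 2:A, 3:B}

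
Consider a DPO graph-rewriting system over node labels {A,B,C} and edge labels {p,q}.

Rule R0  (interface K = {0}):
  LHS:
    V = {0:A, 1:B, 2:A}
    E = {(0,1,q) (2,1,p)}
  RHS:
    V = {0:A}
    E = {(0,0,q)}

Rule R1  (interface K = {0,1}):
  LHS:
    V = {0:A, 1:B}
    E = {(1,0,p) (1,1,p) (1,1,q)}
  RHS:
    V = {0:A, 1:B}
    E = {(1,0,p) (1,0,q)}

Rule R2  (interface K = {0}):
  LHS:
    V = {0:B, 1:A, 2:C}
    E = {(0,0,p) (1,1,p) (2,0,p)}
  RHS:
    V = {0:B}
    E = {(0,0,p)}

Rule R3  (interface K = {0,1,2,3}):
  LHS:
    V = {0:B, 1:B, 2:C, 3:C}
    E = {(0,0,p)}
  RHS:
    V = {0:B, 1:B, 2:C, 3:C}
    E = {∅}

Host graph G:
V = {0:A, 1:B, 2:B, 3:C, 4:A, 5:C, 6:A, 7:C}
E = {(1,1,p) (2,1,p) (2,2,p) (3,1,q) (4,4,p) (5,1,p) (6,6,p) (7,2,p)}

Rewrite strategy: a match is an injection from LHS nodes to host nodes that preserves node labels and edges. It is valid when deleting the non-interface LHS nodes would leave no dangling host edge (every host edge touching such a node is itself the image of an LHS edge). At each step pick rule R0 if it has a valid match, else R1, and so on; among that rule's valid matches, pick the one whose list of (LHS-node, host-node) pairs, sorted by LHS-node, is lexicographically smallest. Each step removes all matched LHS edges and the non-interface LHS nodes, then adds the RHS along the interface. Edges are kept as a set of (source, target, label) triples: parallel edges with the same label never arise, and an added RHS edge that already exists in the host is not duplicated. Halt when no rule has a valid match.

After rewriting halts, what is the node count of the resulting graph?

Answer: 4

Rewrite trace:
[0] host  ⇒  8 nodes, 8 edges  {1-p->1 2-p->1 2-p->2 3-q->1 4-p->4 5-p->1 6-p->6 7-p->2}
[1] R2 @ {0↦1, 1↦4, 2↦5}  ⇒  6 nodes, 6 edges  {1-p->1 2-p->1 2-p->2 3-q->1 6-p->6 7-p->2}
[2] R2 @ {0↦2, 1↦6, 2↦7}  ⇒  4 nodes, 4 edges  {1-p->1 2-p->1 2-p->2 3-q->1}
normal form: no rule applies after step 2
NF nodes: {0:A, 1:B, 2:B, 3:C}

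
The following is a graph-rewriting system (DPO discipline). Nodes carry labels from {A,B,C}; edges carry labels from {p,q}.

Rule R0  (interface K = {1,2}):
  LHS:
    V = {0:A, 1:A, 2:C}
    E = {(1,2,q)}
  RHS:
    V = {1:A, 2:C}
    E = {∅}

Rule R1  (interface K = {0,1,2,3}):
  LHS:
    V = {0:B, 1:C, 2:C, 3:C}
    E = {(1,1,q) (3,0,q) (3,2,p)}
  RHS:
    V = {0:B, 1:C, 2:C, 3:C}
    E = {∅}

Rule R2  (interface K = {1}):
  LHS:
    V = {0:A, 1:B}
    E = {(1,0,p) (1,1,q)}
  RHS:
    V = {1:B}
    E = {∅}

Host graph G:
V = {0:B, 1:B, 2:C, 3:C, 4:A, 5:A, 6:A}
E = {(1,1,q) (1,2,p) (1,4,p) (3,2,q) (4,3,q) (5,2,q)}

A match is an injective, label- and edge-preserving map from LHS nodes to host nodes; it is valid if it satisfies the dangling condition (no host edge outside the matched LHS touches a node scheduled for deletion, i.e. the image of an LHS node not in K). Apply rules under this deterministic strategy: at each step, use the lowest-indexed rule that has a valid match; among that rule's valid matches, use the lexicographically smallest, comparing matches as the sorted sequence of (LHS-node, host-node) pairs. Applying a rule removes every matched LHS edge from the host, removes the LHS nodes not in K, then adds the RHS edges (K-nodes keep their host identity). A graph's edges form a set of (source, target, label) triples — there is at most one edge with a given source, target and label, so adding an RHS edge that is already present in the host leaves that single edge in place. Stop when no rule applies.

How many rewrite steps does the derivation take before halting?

[0] host  ⇒  7 nodes, 6 edges  {1-q->1 1-p->2 1-p->4 3-q->2 4-q->3 5-q->2}
[1] R0 @ {0↦6, 1↦4, 2↦3}  ⇒  6 nodes, 5 edges  {1-q->1 1-p->2 1-p->4 3-q->2 5-q->2}
[2] R2 @ {0↦4, 1↦1}  ⇒  5 nodes, 3 edges  {1-p->2 3-q->2 5-q->2}
final graph: no rule applies after step 2

Answer: 2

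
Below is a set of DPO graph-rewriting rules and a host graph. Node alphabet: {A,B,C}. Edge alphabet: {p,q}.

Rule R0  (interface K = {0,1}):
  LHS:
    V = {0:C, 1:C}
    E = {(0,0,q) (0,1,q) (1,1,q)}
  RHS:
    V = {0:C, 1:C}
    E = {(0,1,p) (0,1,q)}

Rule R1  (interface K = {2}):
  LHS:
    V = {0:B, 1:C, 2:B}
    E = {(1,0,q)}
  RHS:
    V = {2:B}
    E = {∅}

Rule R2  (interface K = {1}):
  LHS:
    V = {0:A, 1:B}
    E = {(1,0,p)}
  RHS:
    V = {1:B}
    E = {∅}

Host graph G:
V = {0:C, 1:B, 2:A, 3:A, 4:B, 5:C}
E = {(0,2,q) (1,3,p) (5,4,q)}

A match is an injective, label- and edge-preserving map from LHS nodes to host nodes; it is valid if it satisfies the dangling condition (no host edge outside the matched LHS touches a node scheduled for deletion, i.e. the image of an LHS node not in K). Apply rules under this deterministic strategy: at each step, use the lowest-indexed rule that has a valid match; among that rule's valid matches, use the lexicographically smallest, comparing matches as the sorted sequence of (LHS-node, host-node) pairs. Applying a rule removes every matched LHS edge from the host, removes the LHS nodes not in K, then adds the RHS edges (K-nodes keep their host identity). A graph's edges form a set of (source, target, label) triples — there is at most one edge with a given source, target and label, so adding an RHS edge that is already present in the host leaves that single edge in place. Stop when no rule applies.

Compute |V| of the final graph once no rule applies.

Answer: 3

Derivation:
start.  V:6 E:3  edges: 0-q->2 1-p->3 5-q->4
1. fire R1 via {0↦4, 1↦5, 2↦1}  →  V:4 E:2  edges: 0-q->2 1-p->3
2. fire R2 via {0↦3, 1↦1}  →  V:3 E:1  edges: 0-q->2
normal form: no rule applies after step 2
NF nodes: {0:C, 1:B, 2:A}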